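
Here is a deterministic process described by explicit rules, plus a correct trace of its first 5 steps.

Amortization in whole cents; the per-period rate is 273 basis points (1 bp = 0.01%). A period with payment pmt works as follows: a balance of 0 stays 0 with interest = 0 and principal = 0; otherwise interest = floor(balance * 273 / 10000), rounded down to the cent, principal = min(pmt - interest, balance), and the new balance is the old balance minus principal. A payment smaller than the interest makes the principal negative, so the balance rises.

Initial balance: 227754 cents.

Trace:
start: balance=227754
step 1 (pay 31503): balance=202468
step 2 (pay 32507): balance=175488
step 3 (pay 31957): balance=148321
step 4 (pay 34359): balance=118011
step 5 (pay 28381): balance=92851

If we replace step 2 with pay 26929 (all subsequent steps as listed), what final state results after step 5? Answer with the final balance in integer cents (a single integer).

98899

(re-executing from step 2 with the substitution; state before step 2: balance=202468)
step 2 (pay 26929): balance=181066
step 3 (pay 31957): balance=154052
step 4 (pay 34359): balance=123898
step 5 (pay 28381): balance=98899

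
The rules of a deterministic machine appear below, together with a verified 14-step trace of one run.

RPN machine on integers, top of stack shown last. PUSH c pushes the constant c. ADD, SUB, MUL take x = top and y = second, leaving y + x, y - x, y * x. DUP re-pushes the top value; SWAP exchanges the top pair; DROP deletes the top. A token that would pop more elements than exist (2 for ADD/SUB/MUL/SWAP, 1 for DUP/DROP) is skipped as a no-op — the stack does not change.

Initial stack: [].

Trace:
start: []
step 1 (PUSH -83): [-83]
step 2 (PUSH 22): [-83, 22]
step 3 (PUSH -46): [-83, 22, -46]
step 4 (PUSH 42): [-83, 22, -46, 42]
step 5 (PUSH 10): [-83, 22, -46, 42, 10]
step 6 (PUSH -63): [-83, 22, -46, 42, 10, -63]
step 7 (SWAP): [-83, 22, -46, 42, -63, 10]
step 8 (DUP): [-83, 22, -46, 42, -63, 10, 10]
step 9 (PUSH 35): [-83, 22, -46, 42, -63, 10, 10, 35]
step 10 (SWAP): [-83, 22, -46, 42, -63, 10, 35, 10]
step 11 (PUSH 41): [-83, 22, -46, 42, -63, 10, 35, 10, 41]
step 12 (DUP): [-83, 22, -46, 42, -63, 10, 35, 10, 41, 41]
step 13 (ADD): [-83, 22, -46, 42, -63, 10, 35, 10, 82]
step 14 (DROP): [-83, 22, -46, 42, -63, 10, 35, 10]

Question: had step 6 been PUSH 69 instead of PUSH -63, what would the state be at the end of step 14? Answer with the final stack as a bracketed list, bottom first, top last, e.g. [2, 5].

(re-executing from step 6 with the substitution; state before step 6: [-83, 22, -46, 42, 10])
step 6 (PUSH 69): [-83, 22, -46, 42, 10, 69]
step 7 (SWAP): [-83, 22, -46, 42, 69, 10]
step 8 (DUP): [-83, 22, -46, 42, 69, 10, 10]
step 9 (PUSH 35): [-83, 22, -46, 42, 69, 10, 10, 35]
step 10 (SWAP): [-83, 22, -46, 42, 69, 10, 35, 10]
step 11 (PUSH 41): [-83, 22, -46, 42, 69, 10, 35, 10, 41]
step 12 (DUP): [-83, 22, -46, 42, 69, 10, 35, 10, 41, 41]
step 13 (ADD): [-83, 22, -46, 42, 69, 10, 35, 10, 82]
step 14 (DROP): [-83, 22, -46, 42, 69, 10, 35, 10]

[-83, 22, -46, 42, 69, 10, 35, 10]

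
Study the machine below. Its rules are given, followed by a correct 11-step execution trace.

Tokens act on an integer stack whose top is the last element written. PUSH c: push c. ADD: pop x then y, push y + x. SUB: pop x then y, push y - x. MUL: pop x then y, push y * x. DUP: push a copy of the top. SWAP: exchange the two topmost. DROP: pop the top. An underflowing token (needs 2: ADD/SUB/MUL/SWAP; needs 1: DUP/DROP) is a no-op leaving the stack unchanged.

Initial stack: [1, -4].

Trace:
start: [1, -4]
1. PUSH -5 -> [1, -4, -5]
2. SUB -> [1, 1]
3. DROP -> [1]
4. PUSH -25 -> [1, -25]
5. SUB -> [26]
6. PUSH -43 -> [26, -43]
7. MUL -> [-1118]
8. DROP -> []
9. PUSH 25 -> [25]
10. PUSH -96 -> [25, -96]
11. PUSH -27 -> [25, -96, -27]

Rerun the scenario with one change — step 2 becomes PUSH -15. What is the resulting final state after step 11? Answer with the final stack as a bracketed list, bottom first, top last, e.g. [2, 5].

[1, -4, 25, -96, -27]

(re-executing from step 2 with the substitution; state before step 2: [1, -4, -5])
2. PUSH -15 -> [1, -4, -5, -15]
3. DROP -> [1, -4, -5]
4. PUSH -25 -> [1, -4, -5, -25]
5. SUB -> [1, -4, 20]
6. PUSH -43 -> [1, -4, 20, -43]
7. MUL -> [1, -4, -860]
8. DROP -> [1, -4]
9. PUSH 25 -> [1, -4, 25]
10. PUSH -96 -> [1, -4, 25, -96]
11. PUSH -27 -> [1, -4, 25, -96, -27]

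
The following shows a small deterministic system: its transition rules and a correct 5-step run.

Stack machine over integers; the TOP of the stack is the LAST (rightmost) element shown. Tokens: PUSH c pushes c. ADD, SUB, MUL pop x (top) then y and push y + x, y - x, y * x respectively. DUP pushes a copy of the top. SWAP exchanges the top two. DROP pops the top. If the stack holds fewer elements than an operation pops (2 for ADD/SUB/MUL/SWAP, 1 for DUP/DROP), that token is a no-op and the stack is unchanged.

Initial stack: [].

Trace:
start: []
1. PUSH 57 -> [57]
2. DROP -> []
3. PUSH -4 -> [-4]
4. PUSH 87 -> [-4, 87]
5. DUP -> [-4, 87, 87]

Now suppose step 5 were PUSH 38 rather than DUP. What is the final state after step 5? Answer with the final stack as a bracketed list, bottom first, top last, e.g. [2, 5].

(re-executing from step 5 with the substitution; state before step 5: [-4, 87])
5. PUSH 38 -> [-4, 87, 38]

[-4, 87, 38]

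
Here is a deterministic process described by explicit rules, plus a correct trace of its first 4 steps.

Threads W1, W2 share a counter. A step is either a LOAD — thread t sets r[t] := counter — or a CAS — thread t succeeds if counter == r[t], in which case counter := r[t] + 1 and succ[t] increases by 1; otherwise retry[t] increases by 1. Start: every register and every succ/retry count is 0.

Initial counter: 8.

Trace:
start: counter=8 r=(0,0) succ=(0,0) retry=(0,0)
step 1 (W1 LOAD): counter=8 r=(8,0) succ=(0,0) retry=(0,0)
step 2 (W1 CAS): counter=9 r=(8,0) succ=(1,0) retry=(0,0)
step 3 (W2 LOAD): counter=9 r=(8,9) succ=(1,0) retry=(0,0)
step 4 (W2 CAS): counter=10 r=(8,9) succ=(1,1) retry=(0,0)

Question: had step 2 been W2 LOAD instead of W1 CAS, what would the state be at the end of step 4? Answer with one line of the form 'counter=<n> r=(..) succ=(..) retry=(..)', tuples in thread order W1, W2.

counter=9 r=(8,8) succ=(0,1) retry=(0,0)

(re-executing from step 2 with the substitution; state before step 2: counter=8 r=(8,0) succ=(0,0) retry=(0,0))
step 2 (W2 LOAD): counter=8 r=(8,8) succ=(0,0) retry=(0,0)
step 3 (W2 LOAD): counter=8 r=(8,8) succ=(0,0) retry=(0,0)
step 4 (W2 CAS): counter=9 r=(8,8) succ=(0,1) retry=(0,0)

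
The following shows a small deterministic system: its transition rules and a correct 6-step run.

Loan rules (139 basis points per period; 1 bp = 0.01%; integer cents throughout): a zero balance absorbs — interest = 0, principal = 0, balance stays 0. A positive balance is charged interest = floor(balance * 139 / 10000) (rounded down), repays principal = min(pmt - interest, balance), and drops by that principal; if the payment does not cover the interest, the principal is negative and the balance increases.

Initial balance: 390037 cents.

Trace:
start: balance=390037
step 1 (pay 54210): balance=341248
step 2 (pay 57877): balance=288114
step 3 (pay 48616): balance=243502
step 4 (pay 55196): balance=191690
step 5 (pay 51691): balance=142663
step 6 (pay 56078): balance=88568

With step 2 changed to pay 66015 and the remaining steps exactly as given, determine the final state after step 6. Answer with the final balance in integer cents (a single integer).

(re-executing from step 2 with the substitution; state before step 2: balance=341248)
step 2 (pay 66015): balance=279976
step 3 (pay 48616): balance=235251
step 4 (pay 55196): balance=183324
step 5 (pay 51691): balance=134181
step 6 (pay 56078): balance=79968

79968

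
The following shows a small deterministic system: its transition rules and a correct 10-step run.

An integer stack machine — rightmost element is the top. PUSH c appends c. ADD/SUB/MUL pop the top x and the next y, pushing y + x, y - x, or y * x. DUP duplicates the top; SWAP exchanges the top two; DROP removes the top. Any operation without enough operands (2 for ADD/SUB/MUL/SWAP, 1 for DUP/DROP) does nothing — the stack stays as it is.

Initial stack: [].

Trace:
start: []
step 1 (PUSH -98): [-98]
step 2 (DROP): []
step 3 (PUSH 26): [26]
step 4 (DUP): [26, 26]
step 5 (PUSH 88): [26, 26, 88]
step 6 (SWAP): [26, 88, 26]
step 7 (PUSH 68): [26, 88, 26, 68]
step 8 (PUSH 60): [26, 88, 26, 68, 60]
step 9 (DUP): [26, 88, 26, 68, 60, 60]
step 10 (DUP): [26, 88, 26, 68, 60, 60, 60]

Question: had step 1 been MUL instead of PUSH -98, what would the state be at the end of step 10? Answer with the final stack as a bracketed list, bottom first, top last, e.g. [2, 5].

(re-executing from step 1 with the substitution; state before step 1: [])
step 1 (MUL): []
step 2 (DROP): []
step 3 (PUSH 26): [26]
step 4 (DUP): [26, 26]
step 5 (PUSH 88): [26, 26, 88]
step 6 (SWAP): [26, 88, 26]
step 7 (PUSH 68): [26, 88, 26, 68]
step 8 (PUSH 60): [26, 88, 26, 68, 60]
step 9 (DUP): [26, 88, 26, 68, 60, 60]
step 10 (DUP): [26, 88, 26, 68, 60, 60, 60]

[26, 88, 26, 68, 60, 60, 60]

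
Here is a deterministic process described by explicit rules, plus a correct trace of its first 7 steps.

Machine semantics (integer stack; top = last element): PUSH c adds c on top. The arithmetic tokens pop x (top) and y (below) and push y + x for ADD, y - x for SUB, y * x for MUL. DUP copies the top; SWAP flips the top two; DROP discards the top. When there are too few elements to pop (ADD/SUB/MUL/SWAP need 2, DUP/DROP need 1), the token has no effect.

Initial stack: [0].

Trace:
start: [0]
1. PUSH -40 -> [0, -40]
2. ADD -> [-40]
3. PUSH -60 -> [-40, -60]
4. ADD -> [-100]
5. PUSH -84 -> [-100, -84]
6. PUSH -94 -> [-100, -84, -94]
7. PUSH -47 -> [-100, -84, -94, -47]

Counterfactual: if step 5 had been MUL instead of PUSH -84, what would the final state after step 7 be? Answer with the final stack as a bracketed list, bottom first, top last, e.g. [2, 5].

[-100, -94, -47]

(re-executing from step 5 with the substitution; state before step 5: [-100])
5. MUL -> [-100]
6. PUSH -94 -> [-100, -94]
7. PUSH -47 -> [-100, -94, -47]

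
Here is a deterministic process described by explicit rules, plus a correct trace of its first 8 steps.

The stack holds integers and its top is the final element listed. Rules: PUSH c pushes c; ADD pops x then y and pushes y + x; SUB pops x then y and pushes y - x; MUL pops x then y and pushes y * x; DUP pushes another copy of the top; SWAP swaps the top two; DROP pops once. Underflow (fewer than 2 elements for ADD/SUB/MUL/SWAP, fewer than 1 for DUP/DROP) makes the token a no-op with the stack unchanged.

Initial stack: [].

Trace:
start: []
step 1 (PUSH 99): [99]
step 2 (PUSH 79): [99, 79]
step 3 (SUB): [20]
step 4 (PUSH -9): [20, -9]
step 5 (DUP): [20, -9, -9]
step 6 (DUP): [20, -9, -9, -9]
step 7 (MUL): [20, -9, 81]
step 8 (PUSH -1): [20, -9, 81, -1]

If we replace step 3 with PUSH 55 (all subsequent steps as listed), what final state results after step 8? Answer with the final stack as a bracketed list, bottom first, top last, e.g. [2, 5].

[99, 79, 55, -9, 81, -1]

(re-executing from step 3 with the substitution; state before step 3: [99, 79])
step 3 (PUSH 55): [99, 79, 55]
step 4 (PUSH -9): [99, 79, 55, -9]
step 5 (DUP): [99, 79, 55, -9, -9]
step 6 (DUP): [99, 79, 55, -9, -9, -9]
step 7 (MUL): [99, 79, 55, -9, 81]
step 8 (PUSH -1): [99, 79, 55, -9, 81, -1]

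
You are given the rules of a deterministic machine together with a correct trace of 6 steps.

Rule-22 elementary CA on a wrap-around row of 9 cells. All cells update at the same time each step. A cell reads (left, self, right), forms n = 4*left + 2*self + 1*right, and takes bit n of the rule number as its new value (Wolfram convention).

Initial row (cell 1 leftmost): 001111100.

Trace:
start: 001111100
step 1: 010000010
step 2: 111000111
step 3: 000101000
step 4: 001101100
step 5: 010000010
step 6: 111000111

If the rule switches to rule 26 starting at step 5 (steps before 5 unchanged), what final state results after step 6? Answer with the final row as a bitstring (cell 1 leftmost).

110110001

(re-executing steps 5..6 under rule 26; state before step 5: 001101100)
step 5: 011001010
step 6: 110110001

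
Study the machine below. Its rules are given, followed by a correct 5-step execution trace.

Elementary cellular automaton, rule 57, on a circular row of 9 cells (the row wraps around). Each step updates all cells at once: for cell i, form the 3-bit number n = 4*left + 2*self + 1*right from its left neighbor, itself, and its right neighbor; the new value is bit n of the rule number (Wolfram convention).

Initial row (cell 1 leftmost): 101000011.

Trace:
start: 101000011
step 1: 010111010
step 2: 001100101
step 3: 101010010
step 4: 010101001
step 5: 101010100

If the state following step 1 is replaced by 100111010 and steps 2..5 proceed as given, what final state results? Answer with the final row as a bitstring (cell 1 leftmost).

state after step 1 := 100111010
step 2: 010100101
step 3: 101010010
step 4: 010101001
step 5: 101010100

101010100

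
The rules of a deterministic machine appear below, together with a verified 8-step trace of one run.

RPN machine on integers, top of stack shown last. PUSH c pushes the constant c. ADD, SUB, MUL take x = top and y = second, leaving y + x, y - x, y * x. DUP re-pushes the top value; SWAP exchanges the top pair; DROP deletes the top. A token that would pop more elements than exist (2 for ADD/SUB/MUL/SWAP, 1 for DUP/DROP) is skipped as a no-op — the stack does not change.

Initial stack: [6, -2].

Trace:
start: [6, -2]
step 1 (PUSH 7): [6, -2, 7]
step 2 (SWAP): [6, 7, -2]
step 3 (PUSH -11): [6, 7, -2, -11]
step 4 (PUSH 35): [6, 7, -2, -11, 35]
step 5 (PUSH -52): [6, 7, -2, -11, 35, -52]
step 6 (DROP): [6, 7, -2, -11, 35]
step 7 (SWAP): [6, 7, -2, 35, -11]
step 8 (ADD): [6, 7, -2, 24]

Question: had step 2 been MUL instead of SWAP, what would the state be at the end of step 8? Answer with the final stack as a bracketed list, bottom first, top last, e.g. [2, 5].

[6, -14, 24]

(re-executing from step 2 with the substitution; state before step 2: [6, -2, 7])
step 2 (MUL): [6, -14]
step 3 (PUSH -11): [6, -14, -11]
step 4 (PUSH 35): [6, -14, -11, 35]
step 5 (PUSH -52): [6, -14, -11, 35, -52]
step 6 (DROP): [6, -14, -11, 35]
step 7 (SWAP): [6, -14, 35, -11]
step 8 (ADD): [6, -14, 24]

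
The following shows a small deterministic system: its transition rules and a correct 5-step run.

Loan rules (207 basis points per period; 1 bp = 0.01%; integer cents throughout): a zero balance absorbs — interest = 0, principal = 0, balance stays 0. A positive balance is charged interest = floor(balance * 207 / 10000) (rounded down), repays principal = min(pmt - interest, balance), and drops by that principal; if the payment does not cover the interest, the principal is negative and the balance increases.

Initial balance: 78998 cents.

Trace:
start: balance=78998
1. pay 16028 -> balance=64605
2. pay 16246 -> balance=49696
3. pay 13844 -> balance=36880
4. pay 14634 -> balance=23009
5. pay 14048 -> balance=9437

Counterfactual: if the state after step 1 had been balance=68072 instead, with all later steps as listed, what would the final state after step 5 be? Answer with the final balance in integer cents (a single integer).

13200

state after step 1 := balance=68072
2. pay 16246 -> balance=53235
3. pay 13844 -> balance=40492
4. pay 14634 -> balance=26696
5. pay 14048 -> balance=13200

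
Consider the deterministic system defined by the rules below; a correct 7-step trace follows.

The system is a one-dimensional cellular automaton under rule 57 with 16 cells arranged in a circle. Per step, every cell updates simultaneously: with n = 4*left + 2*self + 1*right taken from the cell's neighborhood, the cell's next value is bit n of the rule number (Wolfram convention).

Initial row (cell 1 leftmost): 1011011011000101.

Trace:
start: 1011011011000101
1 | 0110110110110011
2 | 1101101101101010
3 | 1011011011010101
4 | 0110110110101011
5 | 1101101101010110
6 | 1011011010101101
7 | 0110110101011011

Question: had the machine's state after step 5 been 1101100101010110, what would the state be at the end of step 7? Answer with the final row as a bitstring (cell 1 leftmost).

state after step 5 := 1101100101010110
6 | 1011010010101101
7 | 0110101001011011

0110101001011011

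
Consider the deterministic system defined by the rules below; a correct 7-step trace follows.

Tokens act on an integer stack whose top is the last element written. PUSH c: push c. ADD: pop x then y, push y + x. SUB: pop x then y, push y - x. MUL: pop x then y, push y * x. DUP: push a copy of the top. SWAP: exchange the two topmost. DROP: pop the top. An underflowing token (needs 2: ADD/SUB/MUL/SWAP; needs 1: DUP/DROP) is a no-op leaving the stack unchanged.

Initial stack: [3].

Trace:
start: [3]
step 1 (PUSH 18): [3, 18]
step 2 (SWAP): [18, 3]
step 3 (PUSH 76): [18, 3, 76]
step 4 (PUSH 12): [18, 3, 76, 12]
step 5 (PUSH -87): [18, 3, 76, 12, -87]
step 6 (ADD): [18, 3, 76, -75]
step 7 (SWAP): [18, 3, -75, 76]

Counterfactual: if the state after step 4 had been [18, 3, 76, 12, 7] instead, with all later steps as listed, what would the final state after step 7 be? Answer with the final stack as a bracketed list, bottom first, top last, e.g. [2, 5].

[18, 3, 76, -80, 12]

state after step 4 := [18, 3, 76, 12, 7]
step 5 (PUSH -87): [18, 3, 76, 12, 7, -87]
step 6 (ADD): [18, 3, 76, 12, -80]
step 7 (SWAP): [18, 3, 76, -80, 12]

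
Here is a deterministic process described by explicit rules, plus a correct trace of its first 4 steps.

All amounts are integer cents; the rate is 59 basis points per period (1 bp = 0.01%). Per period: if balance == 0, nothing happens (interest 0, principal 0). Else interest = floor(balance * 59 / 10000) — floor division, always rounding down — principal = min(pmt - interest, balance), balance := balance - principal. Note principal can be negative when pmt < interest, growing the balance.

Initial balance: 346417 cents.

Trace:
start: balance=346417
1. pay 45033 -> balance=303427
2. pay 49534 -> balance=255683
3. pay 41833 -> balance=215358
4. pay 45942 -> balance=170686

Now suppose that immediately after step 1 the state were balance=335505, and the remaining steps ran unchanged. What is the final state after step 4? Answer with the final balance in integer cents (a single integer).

203335

state after step 1 := balance=335505
2. pay 49534 -> balance=287950
3. pay 41833 -> balance=247815
4. pay 45942 -> balance=203335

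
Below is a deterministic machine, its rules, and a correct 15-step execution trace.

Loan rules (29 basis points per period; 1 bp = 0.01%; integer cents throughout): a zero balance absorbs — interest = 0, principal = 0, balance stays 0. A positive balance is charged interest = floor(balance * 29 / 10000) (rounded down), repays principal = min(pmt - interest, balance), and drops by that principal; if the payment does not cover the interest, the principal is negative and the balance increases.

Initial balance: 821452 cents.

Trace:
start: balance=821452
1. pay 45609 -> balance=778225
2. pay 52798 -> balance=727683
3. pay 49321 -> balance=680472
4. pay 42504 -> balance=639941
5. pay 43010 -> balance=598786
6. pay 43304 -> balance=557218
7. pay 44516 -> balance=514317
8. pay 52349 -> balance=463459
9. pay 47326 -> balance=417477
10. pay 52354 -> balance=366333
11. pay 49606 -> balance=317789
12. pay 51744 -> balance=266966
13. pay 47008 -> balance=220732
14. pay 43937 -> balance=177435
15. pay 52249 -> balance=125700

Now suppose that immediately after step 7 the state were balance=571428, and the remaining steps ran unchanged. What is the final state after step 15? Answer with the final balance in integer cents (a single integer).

state after step 7 := balance=571428
8. pay 52349 -> balance=520736
9. pay 47326 -> balance=474920
10. pay 52354 -> balance=423943
11. pay 49606 -> balance=375566
12. pay 51744 -> balance=324911
13. pay 47008 -> balance=278845
14. pay 43937 -> balance=235716
15. pay 52249 -> balance=184150

184150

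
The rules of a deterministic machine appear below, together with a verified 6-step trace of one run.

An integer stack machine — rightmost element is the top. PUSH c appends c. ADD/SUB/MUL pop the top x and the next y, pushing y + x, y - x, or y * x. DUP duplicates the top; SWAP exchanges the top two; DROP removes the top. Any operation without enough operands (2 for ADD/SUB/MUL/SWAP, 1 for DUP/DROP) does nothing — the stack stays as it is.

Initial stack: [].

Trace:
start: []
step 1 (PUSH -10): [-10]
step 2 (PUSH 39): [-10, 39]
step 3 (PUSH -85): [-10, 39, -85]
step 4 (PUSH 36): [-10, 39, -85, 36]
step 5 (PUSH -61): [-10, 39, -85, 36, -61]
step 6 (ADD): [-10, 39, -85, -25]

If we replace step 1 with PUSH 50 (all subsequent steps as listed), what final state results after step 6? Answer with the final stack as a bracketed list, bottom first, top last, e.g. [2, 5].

(re-executing from step 1 with the substitution; state before step 1: [])
step 1 (PUSH 50): [50]
step 2 (PUSH 39): [50, 39]
step 3 (PUSH -85): [50, 39, -85]
step 4 (PUSH 36): [50, 39, -85, 36]
step 5 (PUSH -61): [50, 39, -85, 36, -61]
step 6 (ADD): [50, 39, -85, -25]

[50, 39, -85, -25]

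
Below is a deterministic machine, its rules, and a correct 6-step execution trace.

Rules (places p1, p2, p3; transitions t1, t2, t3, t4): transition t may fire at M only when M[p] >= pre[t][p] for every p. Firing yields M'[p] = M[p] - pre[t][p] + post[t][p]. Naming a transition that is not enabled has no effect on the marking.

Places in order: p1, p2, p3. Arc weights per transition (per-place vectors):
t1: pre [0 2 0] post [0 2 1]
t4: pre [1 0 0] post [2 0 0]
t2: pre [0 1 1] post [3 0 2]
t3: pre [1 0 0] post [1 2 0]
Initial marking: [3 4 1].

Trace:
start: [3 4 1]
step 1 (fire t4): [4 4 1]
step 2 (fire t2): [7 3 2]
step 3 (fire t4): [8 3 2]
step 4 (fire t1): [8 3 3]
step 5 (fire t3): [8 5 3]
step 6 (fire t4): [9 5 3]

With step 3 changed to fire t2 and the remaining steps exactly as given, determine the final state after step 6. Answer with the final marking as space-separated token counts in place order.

(re-executing from step 3 with the substitution; state before step 3: [7 3 2])
step 3 (fire t2): [10 2 3]
step 4 (fire t1): [10 2 4]
step 5 (fire t3): [10 4 4]
step 6 (fire t4): [11 4 4]

11 4 4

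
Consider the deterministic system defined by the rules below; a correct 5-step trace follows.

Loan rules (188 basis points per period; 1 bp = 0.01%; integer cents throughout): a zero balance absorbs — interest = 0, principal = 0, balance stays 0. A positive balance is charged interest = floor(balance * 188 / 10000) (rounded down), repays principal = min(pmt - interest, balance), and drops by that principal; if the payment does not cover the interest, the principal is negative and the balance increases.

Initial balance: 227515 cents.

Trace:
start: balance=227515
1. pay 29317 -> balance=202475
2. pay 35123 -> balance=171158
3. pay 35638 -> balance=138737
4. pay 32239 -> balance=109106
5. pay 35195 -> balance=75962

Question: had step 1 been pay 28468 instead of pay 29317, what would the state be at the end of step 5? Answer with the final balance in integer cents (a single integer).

76877

(re-executing from step 1 with the substitution; state before step 1: balance=227515)
1. pay 28468 -> balance=203324
2. pay 35123 -> balance=172023
3. pay 35638 -> balance=139619
4. pay 32239 -> balance=110004
5. pay 35195 -> balance=76877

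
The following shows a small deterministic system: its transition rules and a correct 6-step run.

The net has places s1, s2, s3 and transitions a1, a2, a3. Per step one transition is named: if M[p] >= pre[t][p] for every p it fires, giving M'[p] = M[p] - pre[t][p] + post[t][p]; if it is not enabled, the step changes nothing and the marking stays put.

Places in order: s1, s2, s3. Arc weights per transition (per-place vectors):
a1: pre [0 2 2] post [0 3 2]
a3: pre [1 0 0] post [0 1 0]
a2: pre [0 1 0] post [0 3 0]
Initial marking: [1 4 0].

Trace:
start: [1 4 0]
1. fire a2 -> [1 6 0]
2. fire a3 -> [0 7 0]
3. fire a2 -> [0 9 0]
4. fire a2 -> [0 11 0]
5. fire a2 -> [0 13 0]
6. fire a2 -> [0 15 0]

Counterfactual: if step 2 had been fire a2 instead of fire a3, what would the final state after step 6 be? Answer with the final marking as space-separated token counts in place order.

1 16 0

(re-executing from step 2 with the substitution; state before step 2: [1 6 0])
2. fire a2 -> [1 8 0]
3. fire a2 -> [1 10 0]
4. fire a2 -> [1 12 0]
5. fire a2 -> [1 14 0]
6. fire a2 -> [1 16 0]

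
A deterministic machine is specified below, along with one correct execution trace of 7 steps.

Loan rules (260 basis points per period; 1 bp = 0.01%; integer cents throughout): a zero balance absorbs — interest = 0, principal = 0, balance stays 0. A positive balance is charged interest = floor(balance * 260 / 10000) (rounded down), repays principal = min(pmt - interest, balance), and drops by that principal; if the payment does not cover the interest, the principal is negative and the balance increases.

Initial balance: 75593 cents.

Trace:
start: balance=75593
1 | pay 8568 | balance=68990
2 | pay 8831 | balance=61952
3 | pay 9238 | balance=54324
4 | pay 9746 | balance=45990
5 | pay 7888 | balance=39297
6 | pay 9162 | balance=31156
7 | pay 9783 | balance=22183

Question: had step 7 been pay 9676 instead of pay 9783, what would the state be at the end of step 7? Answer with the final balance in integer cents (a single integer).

22290

(re-executing from step 7 with the substitution; state before step 7: balance=31156)
7 | pay 9676 | balance=22290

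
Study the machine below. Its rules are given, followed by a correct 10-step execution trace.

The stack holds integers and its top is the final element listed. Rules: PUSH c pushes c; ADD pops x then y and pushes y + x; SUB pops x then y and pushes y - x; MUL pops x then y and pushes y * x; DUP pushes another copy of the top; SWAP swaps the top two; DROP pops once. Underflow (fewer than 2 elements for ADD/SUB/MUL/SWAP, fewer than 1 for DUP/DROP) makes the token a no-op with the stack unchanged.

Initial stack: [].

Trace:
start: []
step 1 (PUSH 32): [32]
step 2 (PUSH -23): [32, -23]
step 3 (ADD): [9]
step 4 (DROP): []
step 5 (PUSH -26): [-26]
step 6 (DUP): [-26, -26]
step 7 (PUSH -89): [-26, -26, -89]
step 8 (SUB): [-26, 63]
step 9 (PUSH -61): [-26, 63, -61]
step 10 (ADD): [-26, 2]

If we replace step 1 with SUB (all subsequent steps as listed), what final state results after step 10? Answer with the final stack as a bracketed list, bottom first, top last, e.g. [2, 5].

[-26, 2]

(re-executing from step 1 with the substitution; state before step 1: [])
step 1 (SUB): []
step 2 (PUSH -23): [-23]
step 3 (ADD): [-23]
step 4 (DROP): []
step 5 (PUSH -26): [-26]
step 6 (DUP): [-26, -26]
step 7 (PUSH -89): [-26, -26, -89]
step 8 (SUB): [-26, 63]
step 9 (PUSH -61): [-26, 63, -61]
step 10 (ADD): [-26, 2]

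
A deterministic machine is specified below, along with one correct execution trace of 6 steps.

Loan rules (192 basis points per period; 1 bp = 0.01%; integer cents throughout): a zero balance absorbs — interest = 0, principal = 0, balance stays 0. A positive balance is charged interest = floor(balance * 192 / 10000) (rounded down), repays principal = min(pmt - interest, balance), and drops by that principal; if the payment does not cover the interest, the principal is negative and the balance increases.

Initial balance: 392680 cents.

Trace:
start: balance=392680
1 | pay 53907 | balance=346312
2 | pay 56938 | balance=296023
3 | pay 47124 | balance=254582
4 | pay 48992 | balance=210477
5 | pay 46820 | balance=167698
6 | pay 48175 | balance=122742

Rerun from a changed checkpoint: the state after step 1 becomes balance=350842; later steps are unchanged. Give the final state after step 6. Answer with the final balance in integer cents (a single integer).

127725

state after step 1 := balance=350842
2 | pay 56938 | balance=300640
3 | pay 47124 | balance=259288
4 | pay 48992 | balance=215274
5 | pay 46820 | balance=172587
6 | pay 48175 | balance=127725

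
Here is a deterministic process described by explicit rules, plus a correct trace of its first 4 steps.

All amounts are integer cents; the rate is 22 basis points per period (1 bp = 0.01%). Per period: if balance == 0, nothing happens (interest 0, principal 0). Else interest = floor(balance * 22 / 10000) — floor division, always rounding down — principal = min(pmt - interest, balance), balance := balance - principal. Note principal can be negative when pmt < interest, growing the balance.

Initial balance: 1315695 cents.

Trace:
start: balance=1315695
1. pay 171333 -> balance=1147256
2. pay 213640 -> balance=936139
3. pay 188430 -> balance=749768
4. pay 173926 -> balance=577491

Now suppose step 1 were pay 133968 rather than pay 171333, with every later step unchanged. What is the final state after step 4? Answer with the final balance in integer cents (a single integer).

(re-executing from step 1 with the substitution; state before step 1: balance=1315695)
1. pay 133968 -> balance=1184621
2. pay 213640 -> balance=973587
3. pay 188430 -> balance=787298
4. pay 173926 -> balance=615104

615104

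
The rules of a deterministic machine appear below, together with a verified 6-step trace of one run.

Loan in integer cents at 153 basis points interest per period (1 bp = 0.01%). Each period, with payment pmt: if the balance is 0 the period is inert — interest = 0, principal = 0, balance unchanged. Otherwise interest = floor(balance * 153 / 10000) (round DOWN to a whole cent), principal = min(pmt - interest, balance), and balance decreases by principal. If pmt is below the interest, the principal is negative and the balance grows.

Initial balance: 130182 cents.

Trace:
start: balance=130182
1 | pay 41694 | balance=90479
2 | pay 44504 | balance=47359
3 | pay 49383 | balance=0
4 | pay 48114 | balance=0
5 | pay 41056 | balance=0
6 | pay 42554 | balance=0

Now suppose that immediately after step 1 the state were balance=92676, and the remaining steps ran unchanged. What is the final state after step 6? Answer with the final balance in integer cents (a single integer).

state after step 1 := balance=92676
2 | pay 44504 | balance=49589
3 | pay 49383 | balance=964
4 | pay 48114 | balance=0
5 | pay 41056 | balance=0
6 | pay 42554 | balance=0

0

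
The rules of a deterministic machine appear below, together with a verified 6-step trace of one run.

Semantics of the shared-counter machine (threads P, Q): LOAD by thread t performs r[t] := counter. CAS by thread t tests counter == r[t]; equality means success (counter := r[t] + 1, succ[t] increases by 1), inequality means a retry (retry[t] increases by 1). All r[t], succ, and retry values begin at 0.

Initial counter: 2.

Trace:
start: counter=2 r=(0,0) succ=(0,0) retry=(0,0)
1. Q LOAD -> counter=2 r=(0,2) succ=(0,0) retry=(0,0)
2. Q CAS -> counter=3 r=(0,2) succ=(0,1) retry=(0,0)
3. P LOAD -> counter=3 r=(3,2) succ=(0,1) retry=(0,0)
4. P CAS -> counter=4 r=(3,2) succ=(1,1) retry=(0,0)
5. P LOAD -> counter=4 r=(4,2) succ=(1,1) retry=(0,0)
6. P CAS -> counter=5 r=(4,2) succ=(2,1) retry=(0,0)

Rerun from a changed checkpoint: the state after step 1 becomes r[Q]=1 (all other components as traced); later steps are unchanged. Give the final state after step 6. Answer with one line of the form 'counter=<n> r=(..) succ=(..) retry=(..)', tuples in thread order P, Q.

counter=4 r=(3,1) succ=(2,0) retry=(0,1)

state after step 1 := counter=2 r=(0,1) succ=(0,0) retry=(0,0)
2. Q CAS -> counter=2 r=(0,1) succ=(0,0) retry=(0,1)
3. P LOAD -> counter=2 r=(2,1) succ=(0,0) retry=(0,1)
4. P CAS -> counter=3 r=(2,1) succ=(1,0) retry=(0,1)
5. P LOAD -> counter=3 r=(3,1) succ=(1,0) retry=(0,1)
6. P CAS -> counter=4 r=(3,1) succ=(2,0) retry=(0,1)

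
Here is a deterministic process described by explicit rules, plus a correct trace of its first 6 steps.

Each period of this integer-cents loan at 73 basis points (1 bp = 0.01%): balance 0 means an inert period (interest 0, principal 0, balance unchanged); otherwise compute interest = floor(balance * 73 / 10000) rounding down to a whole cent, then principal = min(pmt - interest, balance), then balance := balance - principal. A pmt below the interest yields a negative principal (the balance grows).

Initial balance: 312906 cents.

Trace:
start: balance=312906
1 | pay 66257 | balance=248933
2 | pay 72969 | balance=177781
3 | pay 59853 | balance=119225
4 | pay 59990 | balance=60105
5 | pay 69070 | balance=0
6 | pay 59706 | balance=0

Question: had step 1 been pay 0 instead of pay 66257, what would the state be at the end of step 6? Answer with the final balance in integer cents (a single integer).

(re-executing from step 1 with the substitution; state before step 1: balance=312906)
1 | pay 0 | balance=315190
2 | pay 72969 | balance=244521
3 | pay 59853 | balance=186453
4 | pay 59990 | balance=127824
5 | pay 69070 | balance=59687
6 | pay 59706 | balance=416

416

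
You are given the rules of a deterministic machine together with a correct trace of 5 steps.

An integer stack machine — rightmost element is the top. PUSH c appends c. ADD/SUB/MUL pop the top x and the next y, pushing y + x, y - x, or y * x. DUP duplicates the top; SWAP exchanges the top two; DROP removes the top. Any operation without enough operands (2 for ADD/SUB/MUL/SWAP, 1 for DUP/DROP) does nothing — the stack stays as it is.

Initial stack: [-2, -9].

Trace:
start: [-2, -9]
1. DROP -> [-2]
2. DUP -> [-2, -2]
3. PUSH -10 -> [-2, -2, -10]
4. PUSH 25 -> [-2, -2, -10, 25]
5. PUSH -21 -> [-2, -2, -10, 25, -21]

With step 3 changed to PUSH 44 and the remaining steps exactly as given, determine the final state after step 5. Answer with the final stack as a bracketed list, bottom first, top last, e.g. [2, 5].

[-2, -2, 44, 25, -21]

(re-executing from step 3 with the substitution; state before step 3: [-2, -2])
3. PUSH 44 -> [-2, -2, 44]
4. PUSH 25 -> [-2, -2, 44, 25]
5. PUSH -21 -> [-2, -2, 44, 25, -21]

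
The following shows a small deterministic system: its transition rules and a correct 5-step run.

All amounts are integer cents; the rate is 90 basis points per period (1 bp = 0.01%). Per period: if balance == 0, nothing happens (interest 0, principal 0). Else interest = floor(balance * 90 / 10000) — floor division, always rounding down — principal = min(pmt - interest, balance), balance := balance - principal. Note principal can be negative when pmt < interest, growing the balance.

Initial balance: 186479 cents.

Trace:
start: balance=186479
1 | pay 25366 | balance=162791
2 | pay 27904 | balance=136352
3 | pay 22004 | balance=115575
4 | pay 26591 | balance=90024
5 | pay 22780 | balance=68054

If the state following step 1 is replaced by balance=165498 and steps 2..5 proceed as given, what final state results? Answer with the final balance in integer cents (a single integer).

70858

state after step 1 := balance=165498
2 | pay 27904 | balance=139083
3 | pay 22004 | balance=118330
4 | pay 26591 | balance=92803
5 | pay 22780 | balance=70858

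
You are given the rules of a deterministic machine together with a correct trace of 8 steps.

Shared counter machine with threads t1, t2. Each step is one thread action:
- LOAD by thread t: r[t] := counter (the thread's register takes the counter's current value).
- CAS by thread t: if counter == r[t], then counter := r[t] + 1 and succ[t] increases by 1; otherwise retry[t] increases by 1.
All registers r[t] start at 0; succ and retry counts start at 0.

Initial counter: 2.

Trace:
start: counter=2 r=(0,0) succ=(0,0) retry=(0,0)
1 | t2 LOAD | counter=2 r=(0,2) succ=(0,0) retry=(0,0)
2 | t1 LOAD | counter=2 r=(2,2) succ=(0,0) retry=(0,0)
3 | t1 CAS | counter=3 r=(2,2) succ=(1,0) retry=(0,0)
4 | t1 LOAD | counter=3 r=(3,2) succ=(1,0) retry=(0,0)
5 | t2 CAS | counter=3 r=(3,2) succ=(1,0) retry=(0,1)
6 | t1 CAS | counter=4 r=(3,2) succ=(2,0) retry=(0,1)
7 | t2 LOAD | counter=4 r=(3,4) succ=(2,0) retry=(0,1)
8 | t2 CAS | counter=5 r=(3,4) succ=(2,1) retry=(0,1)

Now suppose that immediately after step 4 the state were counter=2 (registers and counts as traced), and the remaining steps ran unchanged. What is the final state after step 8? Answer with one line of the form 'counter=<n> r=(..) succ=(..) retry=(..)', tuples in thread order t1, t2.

state after step 4 := counter=2 r=(3,2) succ=(1,0) retry=(0,0)
5 | t2 CAS | counter=3 r=(3,2) succ=(1,1) retry=(0,0)
6 | t1 CAS | counter=4 r=(3,2) succ=(2,1) retry=(0,0)
7 | t2 LOAD | counter=4 r=(3,4) succ=(2,1) retry=(0,0)
8 | t2 CAS | counter=5 r=(3,4) succ=(2,2) retry=(0,0)

counter=5 r=(3,4) succ=(2,2) retry=(0,0)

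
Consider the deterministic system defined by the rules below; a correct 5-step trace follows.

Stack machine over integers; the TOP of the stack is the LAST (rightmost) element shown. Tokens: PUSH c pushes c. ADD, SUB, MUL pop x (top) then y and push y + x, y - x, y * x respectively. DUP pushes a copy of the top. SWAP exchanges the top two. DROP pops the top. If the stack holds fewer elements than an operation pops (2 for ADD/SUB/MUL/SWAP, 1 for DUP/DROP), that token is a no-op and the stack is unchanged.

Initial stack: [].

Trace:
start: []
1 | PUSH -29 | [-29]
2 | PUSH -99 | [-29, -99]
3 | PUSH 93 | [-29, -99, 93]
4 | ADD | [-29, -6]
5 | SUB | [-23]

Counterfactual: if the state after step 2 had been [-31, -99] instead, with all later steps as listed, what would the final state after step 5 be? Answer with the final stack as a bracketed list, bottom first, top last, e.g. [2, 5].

[-25]

state after step 2 := [-31, -99]
3 | PUSH 93 | [-31, -99, 93]
4 | ADD | [-31, -6]
5 | SUB | [-25]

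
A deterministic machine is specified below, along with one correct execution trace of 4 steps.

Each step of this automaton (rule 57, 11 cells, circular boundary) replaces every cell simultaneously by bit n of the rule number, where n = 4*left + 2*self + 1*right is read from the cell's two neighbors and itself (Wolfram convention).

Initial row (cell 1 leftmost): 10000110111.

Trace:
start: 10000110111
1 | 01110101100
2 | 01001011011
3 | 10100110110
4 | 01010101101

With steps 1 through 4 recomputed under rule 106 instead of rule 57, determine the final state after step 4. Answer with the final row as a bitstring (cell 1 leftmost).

(re-executing steps 1..4 under rule 106; state before step 1: 10000110111)
1 | 10001111100
2 | 00011000101
3 | 00111001010
4 | 01101010100

01101010100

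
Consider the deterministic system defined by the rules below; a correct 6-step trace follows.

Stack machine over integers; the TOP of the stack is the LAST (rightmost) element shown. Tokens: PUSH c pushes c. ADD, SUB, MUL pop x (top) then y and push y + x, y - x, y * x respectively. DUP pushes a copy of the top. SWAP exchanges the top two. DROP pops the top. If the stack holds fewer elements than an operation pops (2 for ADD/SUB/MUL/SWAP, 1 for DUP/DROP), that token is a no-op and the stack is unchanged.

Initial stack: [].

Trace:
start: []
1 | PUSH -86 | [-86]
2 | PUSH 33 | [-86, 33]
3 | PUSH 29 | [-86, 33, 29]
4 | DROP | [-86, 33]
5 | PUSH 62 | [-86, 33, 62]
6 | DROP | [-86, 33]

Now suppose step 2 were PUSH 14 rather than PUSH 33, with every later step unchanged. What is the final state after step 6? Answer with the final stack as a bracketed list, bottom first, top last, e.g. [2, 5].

[-86, 14]

(re-executing from step 2 with the substitution; state before step 2: [-86])
2 | PUSH 14 | [-86, 14]
3 | PUSH 29 | [-86, 14, 29]
4 | DROP | [-86, 14]
5 | PUSH 62 | [-86, 14, 62]
6 | DROP | [-86, 14]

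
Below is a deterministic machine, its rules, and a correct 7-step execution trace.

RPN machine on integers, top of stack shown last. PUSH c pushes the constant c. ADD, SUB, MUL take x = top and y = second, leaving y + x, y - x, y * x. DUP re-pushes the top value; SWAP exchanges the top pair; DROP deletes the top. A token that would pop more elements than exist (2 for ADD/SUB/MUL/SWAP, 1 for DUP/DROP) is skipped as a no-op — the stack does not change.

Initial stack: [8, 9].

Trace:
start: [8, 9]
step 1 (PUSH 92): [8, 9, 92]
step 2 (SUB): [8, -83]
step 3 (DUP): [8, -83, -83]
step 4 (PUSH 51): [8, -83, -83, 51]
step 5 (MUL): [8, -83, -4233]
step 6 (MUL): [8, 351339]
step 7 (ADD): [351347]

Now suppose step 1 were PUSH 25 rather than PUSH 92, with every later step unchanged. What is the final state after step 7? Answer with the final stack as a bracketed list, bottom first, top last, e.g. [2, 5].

(re-executing from step 1 with the substitution; state before step 1: [8, 9])
step 1 (PUSH 25): [8, 9, 25]
step 2 (SUB): [8, -16]
step 3 (DUP): [8, -16, -16]
step 4 (PUSH 51): [8, -16, -16, 51]
step 5 (MUL): [8, -16, -816]
step 6 (MUL): [8, 13056]
step 7 (ADD): [13064]

[13064]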